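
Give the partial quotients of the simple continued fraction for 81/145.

Run the Euclidean algorithm on 81 and 145; the successive quotients are the partial quotients a_0, a_1, ... (each step inverts the fractional part left over by the previous one):
  81 = 0*145 + 81, so a_0 = 0.
  145 = 1*81 + 64, so a_1 = 1.
  81 = 1*64 + 17, so a_2 = 1.
  64 = 3*17 + 13, so a_3 = 3.
  17 = 1*13 + 4, so a_4 = 1.
  13 = 3*4 + 1, so a_5 = 3.
  4 = 4*1 + 0, so a_6 = 4.
The remainder reaches 0 after 7 divisions, so the expansion has 7 partial quotients, read off in order.

[0; 1, 1, 3, 1, 3, 4]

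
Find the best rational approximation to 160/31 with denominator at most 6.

31/6

Expand x = 160/31 as a continued fraction with the Euclidean algorithm:
  160 = 5*31 + 5, so a_0 = 5.
  31 = 6*5 + 1, so a_1 = 6.
  5 = 5*1 + 0, so a_2 = 5.
so x = [5; 6, 5].
Convergents (p_i = a_i*p_{i-1} + p_{i-2}, q_i = a_i*q_{i-1} + q_{i-2} with p_{-2}=0, p_{-1}=1, q_{-2}=1, q_{-1}=0), until the denominator exceeds 6:
  i=0: a_0=5, p_0 = 5*1 + 0 = 5, q_0 = 5*0 + 1 = 1.
  i=1: a_1=6, p_1 = 6*5 + 1 = 31, q_1 = 6*1 + 0 = 6.
  i=2: a_2=5, p_2 = 5*31 + 5 = 160, q_2 = 5*6 + 1 = 31.
q_2 = 31 > 6, so the last convergent with denominator <= 6 is p_1/q_1 = 31/6.
The closest fraction with denominator <= 6 is either p_1/q_1 or the intermediate fraction (k*p_1 + p_0)/(k*q_1 + q_0) with the largest k >= 1 whose denominator stays <= 6; these approach x as k grows, and every other convergent or intermediate fraction in range is farther away.
Largest k: floor((6 - q_0)/q_1) = floor((6 - 1)/6) = 0.
Since k = 0, no intermediate fraction beyond p_1/q_1 has denominator <= 6, so the convergent 31/6 is the closest (its error is |160*6 - 31*31|/(31*6) = 1/186).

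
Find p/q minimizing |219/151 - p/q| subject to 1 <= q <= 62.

Expand x = 219/151 as a continued fraction with the Euclidean algorithm:
  219 = 1*151 + 68, so a_0 = 1.
  151 = 2*68 + 15, so a_1 = 2.
  68 = 4*15 + 8, so a_2 = 4.
  15 = 1*8 + 7, so a_3 = 1.
  8 = 1*7 + 1, so a_4 = 1.
  7 = 7*1 + 0, so a_5 = 7.
so x = [1; 2, 4, 1, 1, 7].
Convergents (p_i = a_i*p_{i-1} + p_{i-2}, q_i = a_i*q_{i-1} + q_{i-2} with p_{-2}=0, p_{-1}=1, q_{-2}=1, q_{-1}=0), until the denominator exceeds 62:
  i=0: a_0=1, p_0 = 1*1 + 0 = 1, q_0 = 1*0 + 1 = 1.
  i=1: a_1=2, p_1 = 2*1 + 1 = 3, q_1 = 2*1 + 0 = 2.
  i=2: a_2=4, p_2 = 4*3 + 1 = 13, q_2 = 4*2 + 1 = 9.
  i=3: a_3=1, p_3 = 1*13 + 3 = 16, q_3 = 1*9 + 2 = 11.
  i=4: a_4=1, p_4 = 1*16 + 13 = 29, q_4 = 1*11 + 9 = 20.
  i=5: a_5=7, p_5 = 7*29 + 16 = 219, q_5 = 7*20 + 11 = 151.
q_5 = 151 > 62, so the last convergent with denominator <= 62 is p_4/q_4 = 29/20.
The closest fraction with denominator <= 62 is either p_4/q_4 or the intermediate fraction (k*p_4 + p_3)/(k*q_4 + q_3) with the largest k >= 1 whose denominator stays <= 62; these approach x as k grows, and every other convergent or intermediate fraction in range is farther away.
Largest k: floor((62 - q_3)/q_4) = floor((62 - 11)/20) = 2.
That gives (2*29 + 16)/(2*20 + 11) = 74/51.
Compare the errors: |x - 29/20| = |219*20 - 29*151|/(151*20) = 1/3020, and |x - 74/51| = |219*51 - 74*151|/(151*51) = 5/7701.
Cross-multiplying, 1*7701 = 7701 < 15100 = 5*3020, so 1/3020 is smaller: the convergent 29/20 is closer to x than 74/51.

29/20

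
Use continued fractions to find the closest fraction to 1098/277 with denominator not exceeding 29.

111/28

Expand x = 1098/277 as a continued fraction with the Euclidean algorithm:
  1098 = 3*277 + 267, so a_0 = 3.
  277 = 1*267 + 10, so a_1 = 1.
  267 = 26*10 + 7, so a_2 = 26.
  10 = 1*7 + 3, so a_3 = 1.
  7 = 2*3 + 1, so a_4 = 2.
  3 = 3*1 + 0, so a_5 = 3.
so x = [3; 1, 26, 1, 2, 3].
Convergents (p_i = a_i*p_{i-1} + p_{i-2}, q_i = a_i*q_{i-1} + q_{i-2} with p_{-2}=0, p_{-1}=1, q_{-2}=1, q_{-1}=0), until the denominator exceeds 29:
  i=0: a_0=3, p_0 = 3*1 + 0 = 3, q_0 = 3*0 + 1 = 1.
  i=1: a_1=1, p_1 = 1*3 + 1 = 4, q_1 = 1*1 + 0 = 1.
  i=2: a_2=26, p_2 = 26*4 + 3 = 107, q_2 = 26*1 + 1 = 27.
  i=3: a_3=1, p_3 = 1*107 + 4 = 111, q_3 = 1*27 + 1 = 28.
  i=4: a_4=2, p_4 = 2*111 + 107 = 329, q_4 = 2*28 + 27 = 83.
q_4 = 83 > 29, so the last convergent with denominator <= 29 is p_3/q_3 = 111/28.
The closest fraction with denominator <= 29 is either p_3/q_3 or the intermediate fraction (k*p_3 + p_2)/(k*q_3 + q_2) with the largest k >= 1 whose denominator stays <= 29; these approach x as k grows, and every other convergent or intermediate fraction in range is farther away.
Largest k: floor((29 - q_2)/q_3) = floor((29 - 27)/28) = 0.
Since k = 0, no intermediate fraction beyond p_3/q_3 has denominator <= 29, so the convergent 111/28 is the closest (its error is |1098*28 - 111*277|/(277*28) = 3/7756).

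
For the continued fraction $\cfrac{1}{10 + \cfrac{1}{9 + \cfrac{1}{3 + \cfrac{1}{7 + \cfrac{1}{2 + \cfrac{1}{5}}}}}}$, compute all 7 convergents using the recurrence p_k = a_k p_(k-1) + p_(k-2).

Using the convergent recurrence p_i = a_i*p_{i-1} + p_{i-2}, q_i = a_i*q_{i-1} + q_{i-2} with p_{-2}=0, p_{-1}=1, q_{-2}=1, q_{-1}=0:
  i=0: a_0=0, p_0 = 0*1 + 0 = 0, q_0 = 0*0 + 1 = 1.
  i=1: a_1=10, p_1 = 10*0 + 1 = 1, q_1 = 10*1 + 0 = 10.
  i=2: a_2=9, p_2 = 9*1 + 0 = 9, q_2 = 9*10 + 1 = 91.
  i=3: a_3=3, p_3 = 3*9 + 1 = 28, q_3 = 3*91 + 10 = 283.
  i=4: a_4=7, p_4 = 7*28 + 9 = 205, q_4 = 7*283 + 91 = 2072.
  i=5: a_5=2, p_5 = 2*205 + 28 = 438, q_5 = 2*2072 + 283 = 4427.
  i=6: a_6=5, p_6 = 5*438 + 205 = 2395, q_6 = 5*4427 + 2072 = 24207.

0/1, 1/10, 9/91, 28/283, 205/2072, 438/4427, 2395/24207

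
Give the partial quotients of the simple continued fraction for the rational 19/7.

[2; 1, 2, 2]

Run the Euclidean algorithm on 19 and 7; the successive quotients are the partial quotients a_0, a_1, ... (each step inverts the fractional part left over by the previous one):
  19 = 2*7 + 5, so a_0 = 2.
  7 = 1*5 + 2, so a_1 = 1.
  5 = 2*2 + 1, so a_2 = 2.
  2 = 2*1 + 0, so a_3 = 2.
The remainder reaches 0 after 4 divisions, so the expansion has 4 partial quotients, read off in order.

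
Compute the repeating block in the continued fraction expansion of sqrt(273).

Write x_i = (sqrt(273) + m_i)/d_i with (m_0, d_0) = (0, 1). a_0 = floor(sqrt(273)) = 16, since 16^2 = 256 <= 273 < 289 = 17^2.
Iterate m_{i+1} = d_i*a_i - m_i, d_{i+1} = (273 - m_{i+1}^2)/d_i, a_{i+1} = floor((a_0 + m_{i+1})/d_{i+1}):
  m_1 = 1*16 - 0 = 16, d_1 = (273 - 16^2)/1 = 17/1 = 17, a_1 = floor((16 + 16)/17) = 1.
  m_2 = 17*1 - 16 = 1, d_2 = (273 - 1^2)/17 = 272/17 = 16, a_2 = floor((16 + 1)/16) = 1.
  m_3 = 16*1 - 1 = 15, d_3 = (273 - 15^2)/16 = 48/16 = 3, a_3 = floor((16 + 15)/3) = 10.
  m_4 = 3*10 - 15 = 15, d_4 = (273 - 15^2)/3 = 48/3 = 16, a_4 = floor((16 + 15)/16) = 1.
  m_5 = 16*1 - 15 = 1, d_5 = (273 - 1^2)/16 = 272/16 = 17, a_5 = floor((16 + 1)/17) = 1.
  m_6 = 17*1 - 1 = 16, d_6 = (273 - 16^2)/17 = 17/17 = 1, a_6 = floor((16 + 16)/1) = 32.
  m_7 = 1*32 - 16 = 16, d_7 = (273 - 16^2)/1 = 17/1 = 17: (m_7, d_7) = (m_1, d_1) = (16, 17), so from here the quotients repeat a_1, ..., a_6; the period length is 6.
Hence the expansion of sqrt(273) is a_0 = 16 followed by the repeating block 1, 1, 10, 1, 1, 32 (period 6).

[16; (1, 1, 10, 1, 1, 32)]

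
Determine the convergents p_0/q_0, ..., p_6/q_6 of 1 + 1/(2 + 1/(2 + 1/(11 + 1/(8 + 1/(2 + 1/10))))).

Using the convergent recurrence p_i = a_i*p_{i-1} + p_{i-2}, q_i = a_i*q_{i-1} + q_{i-2} with p_{-2}=0, p_{-1}=1, q_{-2}=1, q_{-1}=0:
  i=0: a_0=1, p_0 = 1*1 + 0 = 1, q_0 = 1*0 + 1 = 1.
  i=1: a_1=2, p_1 = 2*1 + 1 = 3, q_1 = 2*1 + 0 = 2.
  i=2: a_2=2, p_2 = 2*3 + 1 = 7, q_2 = 2*2 + 1 = 5.
  i=3: a_3=11, p_3 = 11*7 + 3 = 80, q_3 = 11*5 + 2 = 57.
  i=4: a_4=8, p_4 = 8*80 + 7 = 647, q_4 = 8*57 + 5 = 461.
  i=5: a_5=2, p_5 = 2*647 + 80 = 1374, q_5 = 2*461 + 57 = 979.
  i=6: a_6=10, p_6 = 10*1374 + 647 = 14387, q_6 = 10*979 + 461 = 10251.

1/1, 3/2, 7/5, 80/57, 647/461, 1374/979, 14387/10251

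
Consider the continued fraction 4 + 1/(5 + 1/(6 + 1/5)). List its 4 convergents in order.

4/1, 21/5, 130/31, 671/160

Using the convergent recurrence p_i = a_i*p_{i-1} + p_{i-2}, q_i = a_i*q_{i-1} + q_{i-2} with p_{-2}=0, p_{-1}=1, q_{-2}=1, q_{-1}=0:
  i=0: a_0=4, p_0 = 4*1 + 0 = 4, q_0 = 4*0 + 1 = 1.
  i=1: a_1=5, p_1 = 5*4 + 1 = 21, q_1 = 5*1 + 0 = 5.
  i=2: a_2=6, p_2 = 6*21 + 4 = 130, q_2 = 6*5 + 1 = 31.
  i=3: a_3=5, p_3 = 5*130 + 21 = 671, q_3 = 5*31 + 5 = 160.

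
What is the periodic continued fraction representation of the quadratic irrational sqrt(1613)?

[40; (6, 6, 80)]

Write x_i = (sqrt(1613) + m_i)/d_i with (m_0, d_0) = (0, 1). a_0 = floor(sqrt(1613)) = 40, since 40^2 = 1600 <= 1613 < 1681 = 41^2.
Iterate m_{i+1} = d_i*a_i - m_i, d_{i+1} = (1613 - m_{i+1}^2)/d_i, a_{i+1} = floor((a_0 + m_{i+1})/d_{i+1}):
  m_1 = 1*40 - 0 = 40, d_1 = (1613 - 40^2)/1 = 13/1 = 13, a_1 = floor((40 + 40)/13) = 6.
  m_2 = 13*6 - 40 = 38, d_2 = (1613 - 38^2)/13 = 169/13 = 13, a_2 = floor((40 + 38)/13) = 6.
  m_3 = 13*6 - 38 = 40, d_3 = (1613 - 40^2)/13 = 13/13 = 1, a_3 = floor((40 + 40)/1) = 80.
  m_4 = 1*80 - 40 = 40, d_4 = (1613 - 40^2)/1 = 13/1 = 13: (m_4, d_4) = (m_1, d_1) = (40, 13), so from here the quotients repeat a_1, ..., a_3; the period length is 3.
Hence the expansion of sqrt(1613) is a_0 = 40 followed by the repeating block 6, 6, 80 (period 3).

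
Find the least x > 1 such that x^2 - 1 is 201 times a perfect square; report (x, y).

(x, y) = (515095, 36332)

First expand sqrt(201) as a continued fraction. With x_i = (sqrt(201) + m_i)/d_i and (m_0, d_0) = (0, 1): a_0 = floor(sqrt(201)) = 14, since 14^2 = 196 <= 201 < 225 = 15^2.
Iterate m_{i+1} = d_i*a_i - m_i, d_{i+1} = (201 - m_{i+1}^2)/d_i, a_{i+1} = floor((a_0 + m_{i+1})/d_{i+1}):
  m_1 = 1*14 - 0 = 14, d_1 = (201 - 14^2)/1 = 5/1 = 5, a_1 = floor((14 + 14)/5) = 5.
  m_2 = 5*5 - 14 = 11, d_2 = (201 - 11^2)/5 = 80/5 = 16, a_2 = floor((14 + 11)/16) = 1.
  m_3 = 16*1 - 11 = 5, d_3 = (201 - 5^2)/16 = 176/16 = 11, a_3 = floor((14 + 5)/11) = 1.
  m_4 = 11*1 - 5 = 6, d_4 = (201 - 6^2)/11 = 165/11 = 15, a_4 = floor((14 + 6)/15) = 1.
  m_5 = 15*1 - 6 = 9, d_5 = (201 - 9^2)/15 = 120/15 = 8, a_5 = floor((14 + 9)/8) = 2.
  m_6 = 8*2 - 9 = 7, d_6 = (201 - 7^2)/8 = 152/8 = 19, a_6 = floor((14 + 7)/19) = 1.
  m_7 = 19*1 - 7 = 12, d_7 = (201 - 12^2)/19 = 57/19 = 3, a_7 = floor((14 + 12)/3) = 8.
  m_8 = 3*8 - 12 = 12, d_8 = (201 - 12^2)/3 = 57/3 = 19, a_8 = floor((14 + 12)/19) = 1.
  m_9 = 19*1 - 12 = 7, d_9 = (201 - 7^2)/19 = 152/19 = 8, a_9 = floor((14 + 7)/8) = 2.
  m_10 = 8*2 - 7 = 9, d_10 = (201 - 9^2)/8 = 120/8 = 15, a_10 = floor((14 + 9)/15) = 1.
  m_11 = 15*1 - 9 = 6, d_11 = (201 - 6^2)/15 = 165/15 = 11, a_11 = floor((14 + 6)/11) = 1.
  m_12 = 11*1 - 6 = 5, d_12 = (201 - 5^2)/11 = 176/11 = 16, a_12 = floor((14 + 5)/16) = 1.
  m_13 = 16*1 - 5 = 11, d_13 = (201 - 11^2)/16 = 80/16 = 5, a_13 = floor((14 + 11)/5) = 5.
  m_14 = 5*5 - 11 = 14, d_14 = (201 - 14^2)/5 = 5/5 = 1, a_14 = floor((14 + 14)/1) = 28.
  m_15 = 1*28 - 14 = 14, d_15 = (201 - 14^2)/1 = 5/1 = 5: (m_15, d_15) = (m_1, d_1) = (14, 5), so from here the quotients repeat a_1, ..., a_14; the period length is 14.
So sqrt(201) = [14; (5, 1, 1, 1, 2, 1, 8, 1, 2, 1, 1, 1, 5, 28)] with period length k = 14.
k is even, so the fundamental solution of x^2 - 201y^2 = 1 is (p_{k-1}, q_{k-1}) = (p_13, q_13); compute convergents through index 13.
Convergents (p_i = a_i*p_{i-1} + p_{i-2}, q_i = a_i*q_{i-1} + q_{i-2} with p_{-2}=0, p_{-1}=1, q_{-2}=1, q_{-1}=0):
  i=0: a_0=14, p_0 = 14*1 + 0 = 14, q_0 = 14*0 + 1 = 1.
  i=1: a_1=5, p_1 = 5*14 + 1 = 71, q_1 = 5*1 + 0 = 5.
  i=2: a_2=1, p_2 = 1*71 + 14 = 85, q_2 = 1*5 + 1 = 6.
  i=3: a_3=1, p_3 = 1*85 + 71 = 156, q_3 = 1*6 + 5 = 11.
  i=4: a_4=1, p_4 = 1*156 + 85 = 241, q_4 = 1*11 + 6 = 17.
  i=5: a_5=2, p_5 = 2*241 + 156 = 638, q_5 = 2*17 + 11 = 45.
  i=6: a_6=1, p_6 = 1*638 + 241 = 879, q_6 = 1*45 + 17 = 62.
  i=7: a_7=8, p_7 = 8*879 + 638 = 7670, q_7 = 8*62 + 45 = 541.
  i=8: a_8=1, p_8 = 1*7670 + 879 = 8549, q_8 = 1*541 + 62 = 603.
  i=9: a_9=2, p_9 = 2*8549 + 7670 = 24768, q_9 = 2*603 + 541 = 1747.
  i=10: a_10=1, p_10 = 1*24768 + 8549 = 33317, q_10 = 1*1747 + 603 = 2350.
  i=11: a_11=1, p_11 = 1*33317 + 24768 = 58085, q_11 = 1*2350 + 1747 = 4097.
  i=12: a_12=1, p_12 = 1*58085 + 33317 = 91402, q_12 = 1*4097 + 2350 = 6447.
  i=13: a_13=5, p_13 = 5*91402 + 58085 = 515095, q_13 = 5*6447 + 4097 = 36332.
Check: 515095^2 - 201*36332^2 = 265322859025 - 265322859024 = 1, so (x, y) = (515095, 36332) solves the equation, and by the theorem it is the least positive solution.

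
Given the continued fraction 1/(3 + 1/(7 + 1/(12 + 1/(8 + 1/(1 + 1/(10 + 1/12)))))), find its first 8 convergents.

0/1, 1/3, 7/22, 85/267, 687/2158, 772/2425, 8407/26408, 101656/319321

Using the convergent recurrence p_i = a_i*p_{i-1} + p_{i-2}, q_i = a_i*q_{i-1} + q_{i-2} with p_{-2}=0, p_{-1}=1, q_{-2}=1, q_{-1}=0:
  i=0: a_0=0, p_0 = 0*1 + 0 = 0, q_0 = 0*0 + 1 = 1.
  i=1: a_1=3, p_1 = 3*0 + 1 = 1, q_1 = 3*1 + 0 = 3.
  i=2: a_2=7, p_2 = 7*1 + 0 = 7, q_2 = 7*3 + 1 = 22.
  i=3: a_3=12, p_3 = 12*7 + 1 = 85, q_3 = 12*22 + 3 = 267.
  i=4: a_4=8, p_4 = 8*85 + 7 = 687, q_4 = 8*267 + 22 = 2158.
  i=5: a_5=1, p_5 = 1*687 + 85 = 772, q_5 = 1*2158 + 267 = 2425.
  i=6: a_6=10, p_6 = 10*772 + 687 = 8407, q_6 = 10*2425 + 2158 = 26408.
  i=7: a_7=12, p_7 = 12*8407 + 772 = 101656, q_7 = 12*26408 + 2425 = 319321.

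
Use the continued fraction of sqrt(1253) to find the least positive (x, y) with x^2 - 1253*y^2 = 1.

(x, y) = (2772351, 78320)

First expand sqrt(1253) as a continued fraction. With x_i = (sqrt(1253) + m_i)/d_i and (m_0, d_0) = (0, 1): a_0 = floor(sqrt(1253)) = 35, since 35^2 = 1225 <= 1253 < 1296 = 36^2.
Iterate m_{i+1} = d_i*a_i - m_i, d_{i+1} = (1253 - m_{i+1}^2)/d_i, a_{i+1} = floor((a_0 + m_{i+1})/d_{i+1}):
  m_1 = 1*35 - 0 = 35, d_1 = (1253 - 35^2)/1 = 28/1 = 28, a_1 = floor((35 + 35)/28) = 2.
  m_2 = 28*2 - 35 = 21, d_2 = (1253 - 21^2)/28 = 812/28 = 29, a_2 = floor((35 + 21)/29) = 1.
  m_3 = 29*1 - 21 = 8, d_3 = (1253 - 8^2)/29 = 1189/29 = 41, a_3 = floor((35 + 8)/41) = 1.
  m_4 = 41*1 - 8 = 33, d_4 = (1253 - 33^2)/41 = 164/41 = 4, a_4 = floor((35 + 33)/4) = 17.
  m_5 = 4*17 - 33 = 35, d_5 = (1253 - 35^2)/4 = 28/4 = 7, a_5 = floor((35 + 35)/7) = 10.
  m_6 = 7*10 - 35 = 35, d_6 = (1253 - 35^2)/7 = 28/7 = 4, a_6 = floor((35 + 35)/4) = 17.
  m_7 = 4*17 - 35 = 33, d_7 = (1253 - 33^2)/4 = 164/4 = 41, a_7 = floor((35 + 33)/41) = 1.
  m_8 = 41*1 - 33 = 8, d_8 = (1253 - 8^2)/41 = 1189/41 = 29, a_8 = floor((35 + 8)/29) = 1.
  m_9 = 29*1 - 8 = 21, d_9 = (1253 - 21^2)/29 = 812/29 = 28, a_9 = floor((35 + 21)/28) = 2.
  m_10 = 28*2 - 21 = 35, d_10 = (1253 - 35^2)/28 = 28/28 = 1, a_10 = floor((35 + 35)/1) = 70.
  m_11 = 1*70 - 35 = 35, d_11 = (1253 - 35^2)/1 = 28/1 = 28: (m_11, d_11) = (m_1, d_1) = (35, 28), so from here the quotients repeat a_1, ..., a_10; the period length is 10.
So sqrt(1253) = [35; (2, 1, 1, 17, 10, 17, 1, 1, 2, 70)] with period length k = 10.
k is even, so the fundamental solution of x^2 - 1253y^2 = 1 is (p_{k-1}, q_{k-1}) = (p_9, q_9); compute convergents through index 9.
Convergents (p_i = a_i*p_{i-1} + p_{i-2}, q_i = a_i*q_{i-1} + q_{i-2} with p_{-2}=0, p_{-1}=1, q_{-2}=1, q_{-1}=0):
  i=0: a_0=35, p_0 = 35*1 + 0 = 35, q_0 = 35*0 + 1 = 1.
  i=1: a_1=2, p_1 = 2*35 + 1 = 71, q_1 = 2*1 + 0 = 2.
  i=2: a_2=1, p_2 = 1*71 + 35 = 106, q_2 = 1*2 + 1 = 3.
  i=3: a_3=1, p_3 = 1*106 + 71 = 177, q_3 = 1*3 + 2 = 5.
  i=4: a_4=17, p_4 = 17*177 + 106 = 3115, q_4 = 17*5 + 3 = 88.
  i=5: a_5=10, p_5 = 10*3115 + 177 = 31327, q_5 = 10*88 + 5 = 885.
  i=6: a_6=17, p_6 = 17*31327 + 3115 = 535674, q_6 = 17*885 + 88 = 15133.
  i=7: a_7=1, p_7 = 1*535674 + 31327 = 567001, q_7 = 1*15133 + 885 = 16018.
  i=8: a_8=1, p_8 = 1*567001 + 535674 = 1102675, q_8 = 1*16018 + 15133 = 31151.
  i=9: a_9=2, p_9 = 2*1102675 + 567001 = 2772351, q_9 = 2*31151 + 16018 = 78320.
Check: 2772351^2 - 1253*78320^2 = 7685930067201 - 7685930067200 = 1, so (x, y) = (2772351, 78320) solves the equation, and by the theorem it is the least positive solution.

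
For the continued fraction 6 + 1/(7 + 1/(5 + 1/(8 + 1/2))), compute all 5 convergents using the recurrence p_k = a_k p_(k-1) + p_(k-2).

6/1, 43/7, 221/36, 1811/295, 3843/626

Using the convergent recurrence p_i = a_i*p_{i-1} + p_{i-2}, q_i = a_i*q_{i-1} + q_{i-2} with p_{-2}=0, p_{-1}=1, q_{-2}=1, q_{-1}=0:
  i=0: a_0=6, p_0 = 6*1 + 0 = 6, q_0 = 6*0 + 1 = 1.
  i=1: a_1=7, p_1 = 7*6 + 1 = 43, q_1 = 7*1 + 0 = 7.
  i=2: a_2=5, p_2 = 5*43 + 6 = 221, q_2 = 5*7 + 1 = 36.
  i=3: a_3=8, p_3 = 8*221 + 43 = 1811, q_3 = 8*36 + 7 = 295.
  i=4: a_4=2, p_4 = 2*1811 + 221 = 3843, q_4 = 2*295 + 36 = 626.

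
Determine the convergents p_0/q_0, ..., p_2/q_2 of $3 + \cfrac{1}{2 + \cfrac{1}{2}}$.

3/1, 7/2, 17/5

Using the convergent recurrence p_i = a_i*p_{i-1} + p_{i-2}, q_i = a_i*q_{i-1} + q_{i-2} with p_{-2}=0, p_{-1}=1, q_{-2}=1, q_{-1}=0:
  i=0: a_0=3, p_0 = 3*1 + 0 = 3, q_0 = 3*0 + 1 = 1.
  i=1: a_1=2, p_1 = 2*3 + 1 = 7, q_1 = 2*1 + 0 = 2.
  i=2: a_2=2, p_2 = 2*7 + 3 = 17, q_2 = 2*2 + 1 = 5.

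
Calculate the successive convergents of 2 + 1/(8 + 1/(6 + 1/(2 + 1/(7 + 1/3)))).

Using the convergent recurrence p_i = a_i*p_{i-1} + p_{i-2}, q_i = a_i*q_{i-1} + q_{i-2} with p_{-2}=0, p_{-1}=1, q_{-2}=1, q_{-1}=0:
  i=0: a_0=2, p_0 = 2*1 + 0 = 2, q_0 = 2*0 + 1 = 1.
  i=1: a_1=8, p_1 = 8*2 + 1 = 17, q_1 = 8*1 + 0 = 8.
  i=2: a_2=6, p_2 = 6*17 + 2 = 104, q_2 = 6*8 + 1 = 49.
  i=3: a_3=2, p_3 = 2*104 + 17 = 225, q_3 = 2*49 + 8 = 106.
  i=4: a_4=7, p_4 = 7*225 + 104 = 1679, q_4 = 7*106 + 49 = 791.
  i=5: a_5=3, p_5 = 3*1679 + 225 = 5262, q_5 = 3*791 + 106 = 2479.

2/1, 17/8, 104/49, 225/106, 1679/791, 5262/2479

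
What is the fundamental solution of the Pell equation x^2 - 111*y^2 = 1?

(x, y) = (295, 28)

First expand sqrt(111) as a continued fraction. With x_i = (sqrt(111) + m_i)/d_i and (m_0, d_0) = (0, 1): a_0 = floor(sqrt(111)) = 10, since 10^2 = 100 <= 111 < 121 = 11^2.
Iterate m_{i+1} = d_i*a_i - m_i, d_{i+1} = (111 - m_{i+1}^2)/d_i, a_{i+1} = floor((a_0 + m_{i+1})/d_{i+1}):
  m_1 = 1*10 - 0 = 10, d_1 = (111 - 10^2)/1 = 11/1 = 11, a_1 = floor((10 + 10)/11) = 1.
  m_2 = 11*1 - 10 = 1, d_2 = (111 - 1^2)/11 = 110/11 = 10, a_2 = floor((10 + 1)/10) = 1.
  m_3 = 10*1 - 1 = 9, d_3 = (111 - 9^2)/10 = 30/10 = 3, a_3 = floor((10 + 9)/3) = 6.
  m_4 = 3*6 - 9 = 9, d_4 = (111 - 9^2)/3 = 30/3 = 10, a_4 = floor((10 + 9)/10) = 1.
  m_5 = 10*1 - 9 = 1, d_5 = (111 - 1^2)/10 = 110/10 = 11, a_5 = floor((10 + 1)/11) = 1.
  m_6 = 11*1 - 1 = 10, d_6 = (111 - 10^2)/11 = 11/11 = 1, a_6 = floor((10 + 10)/1) = 20.
  m_7 = 1*20 - 10 = 10, d_7 = (111 - 10^2)/1 = 11/1 = 11: (m_7, d_7) = (m_1, d_1) = (10, 11), so from here the quotients repeat a_1, ..., a_6; the period length is 6.
So sqrt(111) = [10; (1, 1, 6, 1, 1, 20)] with period length k = 6.
k is even, so the fundamental solution of x^2 - 111y^2 = 1 is (p_{k-1}, q_{k-1}) = (p_5, q_5); compute convergents through index 5.
Convergents (p_i = a_i*p_{i-1} + p_{i-2}, q_i = a_i*q_{i-1} + q_{i-2} with p_{-2}=0, p_{-1}=1, q_{-2}=1, q_{-1}=0):
  i=0: a_0=10, p_0 = 10*1 + 0 = 10, q_0 = 10*0 + 1 = 1.
  i=1: a_1=1, p_1 = 1*10 + 1 = 11, q_1 = 1*1 + 0 = 1.
  i=2: a_2=1, p_2 = 1*11 + 10 = 21, q_2 = 1*1 + 1 = 2.
  i=3: a_3=6, p_3 = 6*21 + 11 = 137, q_3 = 6*2 + 1 = 13.
  i=4: a_4=1, p_4 = 1*137 + 21 = 158, q_4 = 1*13 + 2 = 15.
  i=5: a_5=1, p_5 = 1*158 + 137 = 295, q_5 = 1*15 + 13 = 28.
Check: 295^2 - 111*28^2 = 87025 - 87024 = 1, so (x, y) = (295, 28) solves the equation, and by the theorem it is the least positive solution.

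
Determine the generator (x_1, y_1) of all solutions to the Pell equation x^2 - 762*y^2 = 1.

First expand sqrt(762) as a continued fraction. With x_i = (sqrt(762) + m_i)/d_i and (m_0, d_0) = (0, 1): a_0 = floor(sqrt(762)) = 27, since 27^2 = 729 <= 762 < 784 = 28^2.
Iterate m_{i+1} = d_i*a_i - m_i, d_{i+1} = (762 - m_{i+1}^2)/d_i, a_{i+1} = floor((a_0 + m_{i+1})/d_{i+1}):
  m_1 = 1*27 - 0 = 27, d_1 = (762 - 27^2)/1 = 33/1 = 33, a_1 = floor((27 + 27)/33) = 1.
  m_2 = 33*1 - 27 = 6, d_2 = (762 - 6^2)/33 = 726/33 = 22, a_2 = floor((27 + 6)/22) = 1.
  m_3 = 22*1 - 6 = 16, d_3 = (762 - 16^2)/22 = 506/22 = 23, a_3 = floor((27 + 16)/23) = 1.
  m_4 = 23*1 - 16 = 7, d_4 = (762 - 7^2)/23 = 713/23 = 31, a_4 = floor((27 + 7)/31) = 1.
  m_5 = 31*1 - 7 = 24, d_5 = (762 - 24^2)/31 = 186/31 = 6, a_5 = floor((27 + 24)/6) = 8.
  m_6 = 6*8 - 24 = 24, d_6 = (762 - 24^2)/6 = 186/6 = 31, a_6 = floor((27 + 24)/31) = 1.
  m_7 = 31*1 - 24 = 7, d_7 = (762 - 7^2)/31 = 713/31 = 23, a_7 = floor((27 + 7)/23) = 1.
  m_8 = 23*1 - 7 = 16, d_8 = (762 - 16^2)/23 = 506/23 = 22, a_8 = floor((27 + 16)/22) = 1.
  m_9 = 22*1 - 16 = 6, d_9 = (762 - 6^2)/22 = 726/22 = 33, a_9 = floor((27 + 6)/33) = 1.
  m_10 = 33*1 - 6 = 27, d_10 = (762 - 27^2)/33 = 33/33 = 1, a_10 = floor((27 + 27)/1) = 54.
  m_11 = 1*54 - 27 = 27, d_11 = (762 - 27^2)/1 = 33/1 = 33: (m_11, d_11) = (m_1, d_1) = (27, 33), so from here the quotients repeat a_1, ..., a_10; the period length is 10.
So sqrt(762) = [27; (1, 1, 1, 1, 8, 1, 1, 1, 1, 54)] with period length k = 10.
k is even, so the fundamental solution of x^2 - 762y^2 = 1 is (p_{k-1}, q_{k-1}) = (p_9, q_9); compute convergents through index 9.
Convergents (p_i = a_i*p_{i-1} + p_{i-2}, q_i = a_i*q_{i-1} + q_{i-2} with p_{-2}=0, p_{-1}=1, q_{-2}=1, q_{-1}=0):
  i=0: a_0=27, p_0 = 27*1 + 0 = 27, q_0 = 27*0 + 1 = 1.
  i=1: a_1=1, p_1 = 1*27 + 1 = 28, q_1 = 1*1 + 0 = 1.
  i=2: a_2=1, p_2 = 1*28 + 27 = 55, q_2 = 1*1 + 1 = 2.
  i=3: a_3=1, p_3 = 1*55 + 28 = 83, q_3 = 1*2 + 1 = 3.
  i=4: a_4=1, p_4 = 1*83 + 55 = 138, q_4 = 1*3 + 2 = 5.
  i=5: a_5=8, p_5 = 8*138 + 83 = 1187, q_5 = 8*5 + 3 = 43.
  i=6: a_6=1, p_6 = 1*1187 + 138 = 1325, q_6 = 1*43 + 5 = 48.
  i=7: a_7=1, p_7 = 1*1325 + 1187 = 2512, q_7 = 1*48 + 43 = 91.
  i=8: a_8=1, p_8 = 1*2512 + 1325 = 3837, q_8 = 1*91 + 48 = 139.
  i=9: a_9=1, p_9 = 1*3837 + 2512 = 6349, q_9 = 1*139 + 91 = 230.
Check: 6349^2 - 762*230^2 = 40309801 - 40309800 = 1, so (x, y) = (6349, 230) solves the equation, and by the theorem it is the least positive solution.

(x, y) = (6349, 230)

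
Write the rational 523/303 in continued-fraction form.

[1; 1, 2, 1, 1, 1, 6, 4]

Run the Euclidean algorithm on 523 and 303; the successive quotients are the partial quotients a_0, a_1, ... (each step inverts the fractional part left over by the previous one):
  523 = 1*303 + 220, so a_0 = 1.
  303 = 1*220 + 83, so a_1 = 1.
  220 = 2*83 + 54, so a_2 = 2.
  83 = 1*54 + 29, so a_3 = 1.
  54 = 1*29 + 25, so a_4 = 1.
  29 = 1*25 + 4, so a_5 = 1.
  25 = 6*4 + 1, so a_6 = 6.
  4 = 4*1 + 0, so a_7 = 4.
The remainder reaches 0 after 8 divisions, so the expansion has 8 partial quotients, read off in order.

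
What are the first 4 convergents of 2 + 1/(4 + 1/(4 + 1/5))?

2/1, 9/4, 38/17, 199/89

Using the convergent recurrence p_i = a_i*p_{i-1} + p_{i-2}, q_i = a_i*q_{i-1} + q_{i-2} with p_{-2}=0, p_{-1}=1, q_{-2}=1, q_{-1}=0:
  i=0: a_0=2, p_0 = 2*1 + 0 = 2, q_0 = 2*0 + 1 = 1.
  i=1: a_1=4, p_1 = 4*2 + 1 = 9, q_1 = 4*1 + 0 = 4.
  i=2: a_2=4, p_2 = 4*9 + 2 = 38, q_2 = 4*4 + 1 = 17.
  i=3: a_3=5, p_3 = 5*38 + 9 = 199, q_3 = 5*17 + 4 = 89.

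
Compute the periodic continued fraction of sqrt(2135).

[46; (4, 1, 5, 1, 4, 92)]

Write x_i = (sqrt(2135) + m_i)/d_i with (m_0, d_0) = (0, 1). a_0 = floor(sqrt(2135)) = 46, since 46^2 = 2116 <= 2135 < 2209 = 47^2.
Iterate m_{i+1} = d_i*a_i - m_i, d_{i+1} = (2135 - m_{i+1}^2)/d_i, a_{i+1} = floor((a_0 + m_{i+1})/d_{i+1}):
  m_1 = 1*46 - 0 = 46, d_1 = (2135 - 46^2)/1 = 19/1 = 19, a_1 = floor((46 + 46)/19) = 4.
  m_2 = 19*4 - 46 = 30, d_2 = (2135 - 30^2)/19 = 1235/19 = 65, a_2 = floor((46 + 30)/65) = 1.
  m_3 = 65*1 - 30 = 35, d_3 = (2135 - 35^2)/65 = 910/65 = 14, a_3 = floor((46 + 35)/14) = 5.
  m_4 = 14*5 - 35 = 35, d_4 = (2135 - 35^2)/14 = 910/14 = 65, a_4 = floor((46 + 35)/65) = 1.
  m_5 = 65*1 - 35 = 30, d_5 = (2135 - 30^2)/65 = 1235/65 = 19, a_5 = floor((46 + 30)/19) = 4.
  m_6 = 19*4 - 30 = 46, d_6 = (2135 - 46^2)/19 = 19/19 = 1, a_6 = floor((46 + 46)/1) = 92.
  m_7 = 1*92 - 46 = 46, d_7 = (2135 - 46^2)/1 = 19/1 = 19: (m_7, d_7) = (m_1, d_1) = (46, 19), so from here the quotients repeat a_1, ..., a_6; the period length is 6.
Hence the expansion of sqrt(2135) is a_0 = 46 followed by the repeating block 4, 1, 5, 1, 4, 92 (period 6).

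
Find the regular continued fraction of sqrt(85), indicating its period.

[9; (4, 1, 1, 4, 18)]

Write x_i = (sqrt(85) + m_i)/d_i with (m_0, d_0) = (0, 1). a_0 = floor(sqrt(85)) = 9, since 9^2 = 81 <= 85 < 100 = 10^2.
Iterate m_{i+1} = d_i*a_i - m_i, d_{i+1} = (85 - m_{i+1}^2)/d_i, a_{i+1} = floor((a_0 + m_{i+1})/d_{i+1}):
  m_1 = 1*9 - 0 = 9, d_1 = (85 - 9^2)/1 = 4/1 = 4, a_1 = floor((9 + 9)/4) = 4.
  m_2 = 4*4 - 9 = 7, d_2 = (85 - 7^2)/4 = 36/4 = 9, a_2 = floor((9 + 7)/9) = 1.
  m_3 = 9*1 - 7 = 2, d_3 = (85 - 2^2)/9 = 81/9 = 9, a_3 = floor((9 + 2)/9) = 1.
  m_4 = 9*1 - 2 = 7, d_4 = (85 - 7^2)/9 = 36/9 = 4, a_4 = floor((9 + 7)/4) = 4.
  m_5 = 4*4 - 7 = 9, d_5 = (85 - 9^2)/4 = 4/4 = 1, a_5 = floor((9 + 9)/1) = 18.
  m_6 = 1*18 - 9 = 9, d_6 = (85 - 9^2)/1 = 4/1 = 4: (m_6, d_6) = (m_1, d_1) = (9, 4), so from here the quotients repeat a_1, ..., a_5; the period length is 5.
Hence the expansion of sqrt(85) is a_0 = 9 followed by the repeating block 4, 1, 1, 4, 18 (period 5).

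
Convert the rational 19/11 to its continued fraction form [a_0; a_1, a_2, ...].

Run the Euclidean algorithm on 19 and 11; the successive quotients are the partial quotients a_0, a_1, ... (each step inverts the fractional part left over by the previous one):
  19 = 1*11 + 8, so a_0 = 1.
  11 = 1*8 + 3, so a_1 = 1.
  8 = 2*3 + 2, so a_2 = 2.
  3 = 1*2 + 1, so a_3 = 1.
  2 = 2*1 + 0, so a_4 = 2.
The remainder reaches 0 after 5 divisions, so the expansion has 5 partial quotients, read off in order.

[1; 1, 2, 1, 2]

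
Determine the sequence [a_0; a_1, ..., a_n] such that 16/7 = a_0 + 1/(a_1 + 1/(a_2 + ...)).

[2; 3, 2]

Run the Euclidean algorithm on 16 and 7; the successive quotients are the partial quotients a_0, a_1, ... (each step inverts the fractional part left over by the previous one):
  16 = 2*7 + 2, so a_0 = 2.
  7 = 3*2 + 1, so a_1 = 3.
  2 = 2*1 + 0, so a_2 = 2.
The remainder reaches 0 after 3 divisions, so the expansion has 3 partial quotients, read off in order.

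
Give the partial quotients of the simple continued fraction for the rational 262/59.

[4; 2, 3, 1, 2, 2]

Run the Euclidean algorithm on 262 and 59; the successive quotients are the partial quotients a_0, a_1, ... (each step inverts the fractional part left over by the previous one):
  262 = 4*59 + 26, so a_0 = 4.
  59 = 2*26 + 7, so a_1 = 2.
  26 = 3*7 + 5, so a_2 = 3.
  7 = 1*5 + 2, so a_3 = 1.
  5 = 2*2 + 1, so a_4 = 2.
  2 = 2*1 + 0, so a_5 = 2.
The remainder reaches 0 after 6 divisions, so the expansion has 6 partial quotients, read off in order.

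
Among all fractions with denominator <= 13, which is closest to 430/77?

Expand x = 430/77 as a continued fraction with the Euclidean algorithm:
  430 = 5*77 + 45, so a_0 = 5.
  77 = 1*45 + 32, so a_1 = 1.
  45 = 1*32 + 13, so a_2 = 1.
  32 = 2*13 + 6, so a_3 = 2.
  13 = 2*6 + 1, so a_4 = 2.
  6 = 6*1 + 0, so a_5 = 6.
so x = [5; 1, 1, 2, 2, 6].
Convergents (p_i = a_i*p_{i-1} + p_{i-2}, q_i = a_i*q_{i-1} + q_{i-2} with p_{-2}=0, p_{-1}=1, q_{-2}=1, q_{-1}=0), until the denominator exceeds 13:
  i=0: a_0=5, p_0 = 5*1 + 0 = 5, q_0 = 5*0 + 1 = 1.
  i=1: a_1=1, p_1 = 1*5 + 1 = 6, q_1 = 1*1 + 0 = 1.
  i=2: a_2=1, p_2 = 1*6 + 5 = 11, q_2 = 1*1 + 1 = 2.
  i=3: a_3=2, p_3 = 2*11 + 6 = 28, q_3 = 2*2 + 1 = 5.
  i=4: a_4=2, p_4 = 2*28 + 11 = 67, q_4 = 2*5 + 2 = 12.
  i=5: a_5=6, p_5 = 6*67 + 28 = 430, q_5 = 6*12 + 5 = 77.
q_5 = 77 > 13, so the last convergent with denominator <= 13 is p_4/q_4 = 67/12.
The closest fraction with denominator <= 13 is either p_4/q_4 or the intermediate fraction (k*p_4 + p_3)/(k*q_4 + q_3) with the largest k >= 1 whose denominator stays <= 13; these approach x as k grows, and every other convergent or intermediate fraction in range is farther away.
Largest k: floor((13 - q_3)/q_4) = floor((13 - 5)/12) = 0.
Since k = 0, no intermediate fraction beyond p_4/q_4 has denominator <= 13, so the convergent 67/12 is the closest (its error is |430*12 - 67*77|/(77*12) = 1/924).

67/12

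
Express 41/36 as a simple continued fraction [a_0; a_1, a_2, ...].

[1; 7, 5]

Run the Euclidean algorithm on 41 and 36; the successive quotients are the partial quotients a_0, a_1, ... (each step inverts the fractional part left over by the previous one):
  41 = 1*36 + 5, so a_0 = 1.
  36 = 7*5 + 1, so a_1 = 7.
  5 = 5*1 + 0, so a_2 = 5.
The remainder reaches 0 after 3 divisions, so the expansion has 3 partial quotients, read off in order.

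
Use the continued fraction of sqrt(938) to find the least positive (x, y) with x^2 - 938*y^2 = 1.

First expand sqrt(938) as a continued fraction. With x_i = (sqrt(938) + m_i)/d_i and (m_0, d_0) = (0, 1): a_0 = floor(sqrt(938)) = 30, since 30^2 = 900 <= 938 < 961 = 31^2.
Iterate m_{i+1} = d_i*a_i - m_i, d_{i+1} = (938 - m_{i+1}^2)/d_i, a_{i+1} = floor((a_0 + m_{i+1})/d_{i+1}):
  m_1 = 1*30 - 0 = 30, d_1 = (938 - 30^2)/1 = 38/1 = 38, a_1 = floor((30 + 30)/38) = 1.
  m_2 = 38*1 - 30 = 8, d_2 = (938 - 8^2)/38 = 874/38 = 23, a_2 = floor((30 + 8)/23) = 1.
  m_3 = 23*1 - 8 = 15, d_3 = (938 - 15^2)/23 = 713/23 = 31, a_3 = floor((30 + 15)/31) = 1.
  m_4 = 31*1 - 15 = 16, d_4 = (938 - 16^2)/31 = 682/31 = 22, a_4 = floor((30 + 16)/22) = 2.
  m_5 = 22*2 - 16 = 28, d_5 = (938 - 28^2)/22 = 154/22 = 7, a_5 = floor((30 + 28)/7) = 8.
  m_6 = 7*8 - 28 = 28, d_6 = (938 - 28^2)/7 = 154/7 = 22, a_6 = floor((30 + 28)/22) = 2.
  m_7 = 22*2 - 28 = 16, d_7 = (938 - 16^2)/22 = 682/22 = 31, a_7 = floor((30 + 16)/31) = 1.
  m_8 = 31*1 - 16 = 15, d_8 = (938 - 15^2)/31 = 713/31 = 23, a_8 = floor((30 + 15)/23) = 1.
  m_9 = 23*1 - 15 = 8, d_9 = (938 - 8^2)/23 = 874/23 = 38, a_9 = floor((30 + 8)/38) = 1.
  m_10 = 38*1 - 8 = 30, d_10 = (938 - 30^2)/38 = 38/38 = 1, a_10 = floor((30 + 30)/1) = 60.
  m_11 = 1*60 - 30 = 30, d_11 = (938 - 30^2)/1 = 38/1 = 38: (m_11, d_11) = (m_1, d_1) = (30, 38), so from here the quotients repeat a_1, ..., a_10; the period length is 10.
So sqrt(938) = [30; (1, 1, 1, 2, 8, 2, 1, 1, 1, 60)] with period length k = 10.
k is even, so the fundamental solution of x^2 - 938y^2 = 1 is (p_{k-1}, q_{k-1}) = (p_9, q_9); compute convergents through index 9.
Convergents (p_i = a_i*p_{i-1} + p_{i-2}, q_i = a_i*q_{i-1} + q_{i-2} with p_{-2}=0, p_{-1}=1, q_{-2}=1, q_{-1}=0):
  i=0: a_0=30, p_0 = 30*1 + 0 = 30, q_0 = 30*0 + 1 = 1.
  i=1: a_1=1, p_1 = 1*30 + 1 = 31, q_1 = 1*1 + 0 = 1.
  i=2: a_2=1, p_2 = 1*31 + 30 = 61, q_2 = 1*1 + 1 = 2.
  i=3: a_3=1, p_3 = 1*61 + 31 = 92, q_3 = 1*2 + 1 = 3.
  i=4: a_4=2, p_4 = 2*92 + 61 = 245, q_4 = 2*3 + 2 = 8.
  i=5: a_5=8, p_5 = 8*245 + 92 = 2052, q_5 = 8*8 + 3 = 67.
  i=6: a_6=2, p_6 = 2*2052 + 245 = 4349, q_6 = 2*67 + 8 = 142.
  i=7: a_7=1, p_7 = 1*4349 + 2052 = 6401, q_7 = 1*142 + 67 = 209.
  i=8: a_8=1, p_8 = 1*6401 + 4349 = 10750, q_8 = 1*209 + 142 = 351.
  i=9: a_9=1, p_9 = 1*10750 + 6401 = 17151, q_9 = 1*351 + 209 = 560.
Check: 17151^2 - 938*560^2 = 294156801 - 294156800 = 1, so (x, y) = (17151, 560) solves the equation, and by the theorem it is the least positive solution.

(x, y) = (17151, 560)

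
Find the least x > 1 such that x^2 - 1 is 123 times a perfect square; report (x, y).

First expand sqrt(123) as a continued fraction. With x_i = (sqrt(123) + m_i)/d_i and (m_0, d_0) = (0, 1): a_0 = floor(sqrt(123)) = 11, since 11^2 = 121 <= 123 < 144 = 12^2.
Iterate m_{i+1} = d_i*a_i - m_i, d_{i+1} = (123 - m_{i+1}^2)/d_i, a_{i+1} = floor((a_0 + m_{i+1})/d_{i+1}):
  m_1 = 1*11 - 0 = 11, d_1 = (123 - 11^2)/1 = 2/1 = 2, a_1 = floor((11 + 11)/2) = 11.
  m_2 = 2*11 - 11 = 11, d_2 = (123 - 11^2)/2 = 2/2 = 1, a_2 = floor((11 + 11)/1) = 22.
  m_3 = 1*22 - 11 = 11, d_3 = (123 - 11^2)/1 = 2/1 = 2: (m_3, d_3) = (m_1, d_1) = (11, 2), so from here the quotients repeat a_1, a_2; the period length is 2.
So sqrt(123) = [11; (11, 22)] with period length k = 2.
k is even, so the fundamental solution of x^2 - 123y^2 = 1 is (p_{k-1}, q_{k-1}) = (p_1, q_1); compute convergents through index 1.
Convergents (p_i = a_i*p_{i-1} + p_{i-2}, q_i = a_i*q_{i-1} + q_{i-2} with p_{-2}=0, p_{-1}=1, q_{-2}=1, q_{-1}=0):
  i=0: a_0=11, p_0 = 11*1 + 0 = 11, q_0 = 11*0 + 1 = 1.
  i=1: a_1=11, p_1 = 11*11 + 1 = 122, q_1 = 11*1 + 0 = 11.
Check: 122^2 - 123*11^2 = 14884 - 14883 = 1, so (x, y) = (122, 11) solves the equation, and by the theorem it is the least positive solution.

(x, y) = (122, 11)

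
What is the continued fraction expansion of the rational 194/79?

Run the Euclidean algorithm on 194 and 79; the successive quotients are the partial quotients a_0, a_1, ... (each step inverts the fractional part left over by the previous one):
  194 = 2*79 + 36, so a_0 = 2.
  79 = 2*36 + 7, so a_1 = 2.
  36 = 5*7 + 1, so a_2 = 5.
  7 = 7*1 + 0, so a_3 = 7.
The remainder reaches 0 after 4 divisions, so the expansion has 4 partial quotients, read off in order.

[2; 2, 5, 7]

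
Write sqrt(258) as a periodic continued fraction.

Write x_i = (sqrt(258) + m_i)/d_i with (m_0, d_0) = (0, 1). a_0 = floor(sqrt(258)) = 16, since 16^2 = 256 <= 258 < 289 = 17^2.
Iterate m_{i+1} = d_i*a_i - m_i, d_{i+1} = (258 - m_{i+1}^2)/d_i, a_{i+1} = floor((a_0 + m_{i+1})/d_{i+1}):
  m_1 = 1*16 - 0 = 16, d_1 = (258 - 16^2)/1 = 2/1 = 2, a_1 = floor((16 + 16)/2) = 16.
  m_2 = 2*16 - 16 = 16, d_2 = (258 - 16^2)/2 = 2/2 = 1, a_2 = floor((16 + 16)/1) = 32.
  m_3 = 1*32 - 16 = 16, d_3 = (258 - 16^2)/1 = 2/1 = 2: (m_3, d_3) = (m_1, d_1) = (16, 2), so from here the quotients repeat a_1, a_2; the period length is 2.
Hence the expansion of sqrt(258) is a_0 = 16 followed by the repeating block 16, 32 (period 2).

[16; (16, 32)]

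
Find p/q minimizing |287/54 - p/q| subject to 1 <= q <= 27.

Expand x = 287/54 as a continued fraction with the Euclidean algorithm:
  287 = 5*54 + 17, so a_0 = 5.
  54 = 3*17 + 3, so a_1 = 3.
  17 = 5*3 + 2, so a_2 = 5.
  3 = 1*2 + 1, so a_3 = 1.
  2 = 2*1 + 0, so a_4 = 2.
so x = [5; 3, 5, 1, 2].
Convergents (p_i = a_i*p_{i-1} + p_{i-2}, q_i = a_i*q_{i-1} + q_{i-2} with p_{-2}=0, p_{-1}=1, q_{-2}=1, q_{-1}=0), until the denominator exceeds 27:
  i=0: a_0=5, p_0 = 5*1 + 0 = 5, q_0 = 5*0 + 1 = 1.
  i=1: a_1=3, p_1 = 3*5 + 1 = 16, q_1 = 3*1 + 0 = 3.
  i=2: a_2=5, p_2 = 5*16 + 5 = 85, q_2 = 5*3 + 1 = 16.
  i=3: a_3=1, p_3 = 1*85 + 16 = 101, q_3 = 1*16 + 3 = 19.
  i=4: a_4=2, p_4 = 2*101 + 85 = 287, q_4 = 2*19 + 16 = 54.
q_4 = 54 > 27, so the last convergent with denominator <= 27 is p_3/q_3 = 101/19.
The closest fraction with denominator <= 27 is either p_3/q_3 or the intermediate fraction (k*p_3 + p_2)/(k*q_3 + q_2) with the largest k >= 1 whose denominator stays <= 27; these approach x as k grows, and every other convergent or intermediate fraction in range is farther away.
Largest k: floor((27 - q_2)/q_3) = floor((27 - 16)/19) = 0.
Since k = 0, no intermediate fraction beyond p_3/q_3 has denominator <= 27, so the convergent 101/19 is the closest (its error is |287*19 - 101*54|/(54*19) = 1/1026).

101/19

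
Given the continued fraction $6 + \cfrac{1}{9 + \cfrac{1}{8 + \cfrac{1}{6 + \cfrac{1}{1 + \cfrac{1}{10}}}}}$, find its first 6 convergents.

Using the convergent recurrence p_i = a_i*p_{i-1} + p_{i-2}, q_i = a_i*q_{i-1} + q_{i-2} with p_{-2}=0, p_{-1}=1, q_{-2}=1, q_{-1}=0:
  i=0: a_0=6, p_0 = 6*1 + 0 = 6, q_0 = 6*0 + 1 = 1.
  i=1: a_1=9, p_1 = 9*6 + 1 = 55, q_1 = 9*1 + 0 = 9.
  i=2: a_2=8, p_2 = 8*55 + 6 = 446, q_2 = 8*9 + 1 = 73.
  i=3: a_3=6, p_3 = 6*446 + 55 = 2731, q_3 = 6*73 + 9 = 447.
  i=4: a_4=1, p_4 = 1*2731 + 446 = 3177, q_4 = 1*447 + 73 = 520.
  i=5: a_5=10, p_5 = 10*3177 + 2731 = 34501, q_5 = 10*520 + 447 = 5647.

6/1, 55/9, 446/73, 2731/447, 3177/520, 34501/5647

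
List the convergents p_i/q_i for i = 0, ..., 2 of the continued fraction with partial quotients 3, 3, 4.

3/1, 10/3, 43/13

Using the convergent recurrence p_i = a_i*p_{i-1} + p_{i-2}, q_i = a_i*q_{i-1} + q_{i-2} with p_{-2}=0, p_{-1}=1, q_{-2}=1, q_{-1}=0:
  i=0: a_0=3, p_0 = 3*1 + 0 = 3, q_0 = 3*0 + 1 = 1.
  i=1: a_1=3, p_1 = 3*3 + 1 = 10, q_1 = 3*1 + 0 = 3.
  i=2: a_2=4, p_2 = 4*10 + 3 = 43, q_2 = 4*3 + 1 = 13.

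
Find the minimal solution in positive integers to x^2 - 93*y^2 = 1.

(x, y) = (12151, 1260)

First expand sqrt(93) as a continued fraction. With x_i = (sqrt(93) + m_i)/d_i and (m_0, d_0) = (0, 1): a_0 = floor(sqrt(93)) = 9, since 9^2 = 81 <= 93 < 100 = 10^2.
Iterate m_{i+1} = d_i*a_i - m_i, d_{i+1} = (93 - m_{i+1}^2)/d_i, a_{i+1} = floor((a_0 + m_{i+1})/d_{i+1}):
  m_1 = 1*9 - 0 = 9, d_1 = (93 - 9^2)/1 = 12/1 = 12, a_1 = floor((9 + 9)/12) = 1.
  m_2 = 12*1 - 9 = 3, d_2 = (93 - 3^2)/12 = 84/12 = 7, a_2 = floor((9 + 3)/7) = 1.
  m_3 = 7*1 - 3 = 4, d_3 = (93 - 4^2)/7 = 77/7 = 11, a_3 = floor((9 + 4)/11) = 1.
  m_4 = 11*1 - 4 = 7, d_4 = (93 - 7^2)/11 = 44/11 = 4, a_4 = floor((9 + 7)/4) = 4.
  m_5 = 4*4 - 7 = 9, d_5 = (93 - 9^2)/4 = 12/4 = 3, a_5 = floor((9 + 9)/3) = 6.
  m_6 = 3*6 - 9 = 9, d_6 = (93 - 9^2)/3 = 12/3 = 4, a_6 = floor((9 + 9)/4) = 4.
  m_7 = 4*4 - 9 = 7, d_7 = (93 - 7^2)/4 = 44/4 = 11, a_7 = floor((9 + 7)/11) = 1.
  m_8 = 11*1 - 7 = 4, d_8 = (93 - 4^2)/11 = 77/11 = 7, a_8 = floor((9 + 4)/7) = 1.
  m_9 = 7*1 - 4 = 3, d_9 = (93 - 3^2)/7 = 84/7 = 12, a_9 = floor((9 + 3)/12) = 1.
  m_10 = 12*1 - 3 = 9, d_10 = (93 - 9^2)/12 = 12/12 = 1, a_10 = floor((9 + 9)/1) = 18.
  m_11 = 1*18 - 9 = 9, d_11 = (93 - 9^2)/1 = 12/1 = 12: (m_11, d_11) = (m_1, d_1) = (9, 12), so from here the quotients repeat a_1, ..., a_10; the period length is 10.
So sqrt(93) = [9; (1, 1, 1, 4, 6, 4, 1, 1, 1, 18)] with period length k = 10.
k is even, so the fundamental solution of x^2 - 93y^2 = 1 is (p_{k-1}, q_{k-1}) = (p_9, q_9); compute convergents through index 9.
Convergents (p_i = a_i*p_{i-1} + p_{i-2}, q_i = a_i*q_{i-1} + q_{i-2} with p_{-2}=0, p_{-1}=1, q_{-2}=1, q_{-1}=0):
  i=0: a_0=9, p_0 = 9*1 + 0 = 9, q_0 = 9*0 + 1 = 1.
  i=1: a_1=1, p_1 = 1*9 + 1 = 10, q_1 = 1*1 + 0 = 1.
  i=2: a_2=1, p_2 = 1*10 + 9 = 19, q_2 = 1*1 + 1 = 2.
  i=3: a_3=1, p_3 = 1*19 + 10 = 29, q_3 = 1*2 + 1 = 3.
  i=4: a_4=4, p_4 = 4*29 + 19 = 135, q_4 = 4*3 + 2 = 14.
  i=5: a_5=6, p_5 = 6*135 + 29 = 839, q_5 = 6*14 + 3 = 87.
  i=6: a_6=4, p_6 = 4*839 + 135 = 3491, q_6 = 4*87 + 14 = 362.
  i=7: a_7=1, p_7 = 1*3491 + 839 = 4330, q_7 = 1*362 + 87 = 449.
  i=8: a_8=1, p_8 = 1*4330 + 3491 = 7821, q_8 = 1*449 + 362 = 811.
  i=9: a_9=1, p_9 = 1*7821 + 4330 = 12151, q_9 = 1*811 + 449 = 1260.
Check: 12151^2 - 93*1260^2 = 147646801 - 147646800 = 1, so (x, y) = (12151, 1260) solves the equation, and by the theorem it is the least positive solution.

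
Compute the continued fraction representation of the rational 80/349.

Run the Euclidean algorithm on 80 and 349; the successive quotients are the partial quotients a_0, a_1, ... (each step inverts the fractional part left over by the previous one):
  80 = 0*349 + 80, so a_0 = 0.
  349 = 4*80 + 29, so a_1 = 4.
  80 = 2*29 + 22, so a_2 = 2.
  29 = 1*22 + 7, so a_3 = 1.
  22 = 3*7 + 1, so a_4 = 3.
  7 = 7*1 + 0, so a_5 = 7.
The remainder reaches 0 after 6 divisions, so the expansion has 6 partial quotients, read off in order.

[0; 4, 2, 1, 3, 7]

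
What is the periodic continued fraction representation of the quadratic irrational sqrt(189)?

Write x_i = (sqrt(189) + m_i)/d_i with (m_0, d_0) = (0, 1). a_0 = floor(sqrt(189)) = 13, since 13^2 = 169 <= 189 < 196 = 14^2.
Iterate m_{i+1} = d_i*a_i - m_i, d_{i+1} = (189 - m_{i+1}^2)/d_i, a_{i+1} = floor((a_0 + m_{i+1})/d_{i+1}):
  m_1 = 1*13 - 0 = 13, d_1 = (189 - 13^2)/1 = 20/1 = 20, a_1 = floor((13 + 13)/20) = 1.
  m_2 = 20*1 - 13 = 7, d_2 = (189 - 7^2)/20 = 140/20 = 7, a_2 = floor((13 + 7)/7) = 2.
  m_3 = 7*2 - 7 = 7, d_3 = (189 - 7^2)/7 = 140/7 = 20, a_3 = floor((13 + 7)/20) = 1.
  m_4 = 20*1 - 7 = 13, d_4 = (189 - 13^2)/20 = 20/20 = 1, a_4 = floor((13 + 13)/1) = 26.
  m_5 = 1*26 - 13 = 13, d_5 = (189 - 13^2)/1 = 20/1 = 20: (m_5, d_5) = (m_1, d_1) = (13, 20), so from here the quotients repeat a_1, ..., a_4; the period length is 4.
Hence the expansion of sqrt(189) is a_0 = 13 followed by the repeating block 1, 2, 1, 26 (period 4).

[13; (1, 2, 1, 26)]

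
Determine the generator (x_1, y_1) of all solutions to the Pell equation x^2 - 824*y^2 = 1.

First expand sqrt(824) as a continued fraction. With x_i = (sqrt(824) + m_i)/d_i and (m_0, d_0) = (0, 1): a_0 = floor(sqrt(824)) = 28, since 28^2 = 784 <= 824 < 841 = 29^2.
Iterate m_{i+1} = d_i*a_i - m_i, d_{i+1} = (824 - m_{i+1}^2)/d_i, a_{i+1} = floor((a_0 + m_{i+1})/d_{i+1}):
  m_1 = 1*28 - 0 = 28, d_1 = (824 - 28^2)/1 = 40/1 = 40, a_1 = floor((28 + 28)/40) = 1.
  m_2 = 40*1 - 28 = 12, d_2 = (824 - 12^2)/40 = 680/40 = 17, a_2 = floor((28 + 12)/17) = 2.
  m_3 = 17*2 - 12 = 22, d_3 = (824 - 22^2)/17 = 340/17 = 20, a_3 = floor((28 + 22)/20) = 2.
  m_4 = 20*2 - 22 = 18, d_4 = (824 - 18^2)/20 = 500/20 = 25, a_4 = floor((28 + 18)/25) = 1.
  m_5 = 25*1 - 18 = 7, d_5 = (824 - 7^2)/25 = 775/25 = 31, a_5 = floor((28 + 7)/31) = 1.
  m_6 = 31*1 - 7 = 24, d_6 = (824 - 24^2)/31 = 248/31 = 8, a_6 = floor((28 + 24)/8) = 6.
  m_7 = 8*6 - 24 = 24, d_7 = (824 - 24^2)/8 = 248/8 = 31, a_7 = floor((28 + 24)/31) = 1.
  m_8 = 31*1 - 24 = 7, d_8 = (824 - 7^2)/31 = 775/31 = 25, a_8 = floor((28 + 7)/25) = 1.
  m_9 = 25*1 - 7 = 18, d_9 = (824 - 18^2)/25 = 500/25 = 20, a_9 = floor((28 + 18)/20) = 2.
  m_10 = 20*2 - 18 = 22, d_10 = (824 - 22^2)/20 = 340/20 = 17, a_10 = floor((28 + 22)/17) = 2.
  m_11 = 17*2 - 22 = 12, d_11 = (824 - 12^2)/17 = 680/17 = 40, a_11 = floor((28 + 12)/40) = 1.
  m_12 = 40*1 - 12 = 28, d_12 = (824 - 28^2)/40 = 40/40 = 1, a_12 = floor((28 + 28)/1) = 56.
  m_13 = 1*56 - 28 = 28, d_13 = (824 - 28^2)/1 = 40/1 = 40: (m_13, d_13) = (m_1, d_1) = (28, 40), so from here the quotients repeat a_1, ..., a_12; the period length is 12.
So sqrt(824) = [28; (1, 2, 2, 1, 1, 6, 1, 1, 2, 2, 1, 56)] with period length k = 12.
k is even, so the fundamental solution of x^2 - 824y^2 = 1 is (p_{k-1}, q_{k-1}) = (p_11, q_11); compute convergents through index 11.
Convergents (p_i = a_i*p_{i-1} + p_{i-2}, q_i = a_i*q_{i-1} + q_{i-2} with p_{-2}=0, p_{-1}=1, q_{-2}=1, q_{-1}=0):
  i=0: a_0=28, p_0 = 28*1 + 0 = 28, q_0 = 28*0 + 1 = 1.
  i=1: a_1=1, p_1 = 1*28 + 1 = 29, q_1 = 1*1 + 0 = 1.
  i=2: a_2=2, p_2 = 2*29 + 28 = 86, q_2 = 2*1 + 1 = 3.
  i=3: a_3=2, p_3 = 2*86 + 29 = 201, q_3 = 2*3 + 1 = 7.
  i=4: a_4=1, p_4 = 1*201 + 86 = 287, q_4 = 1*7 + 3 = 10.
  i=5: a_5=1, p_5 = 1*287 + 201 = 488, q_5 = 1*10 + 7 = 17.
  i=6: a_6=6, p_6 = 6*488 + 287 = 3215, q_6 = 6*17 + 10 = 112.
  i=7: a_7=1, p_7 = 1*3215 + 488 = 3703, q_7 = 1*112 + 17 = 129.
  i=8: a_8=1, p_8 = 1*3703 + 3215 = 6918, q_8 = 1*129 + 112 = 241.
  i=9: a_9=2, p_9 = 2*6918 + 3703 = 17539, q_9 = 2*241 + 129 = 611.
  i=10: a_10=2, p_10 = 2*17539 + 6918 = 41996, q_10 = 2*611 + 241 = 1463.
  i=11: a_11=1, p_11 = 1*41996 + 17539 = 59535, q_11 = 1*1463 + 611 = 2074.
Check: 59535^2 - 824*2074^2 = 3544416225 - 3544416224 = 1, so (x, y) = (59535, 2074) solves the equation, and by the theorem it is the least positive solution.

(x, y) = (59535, 2074)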